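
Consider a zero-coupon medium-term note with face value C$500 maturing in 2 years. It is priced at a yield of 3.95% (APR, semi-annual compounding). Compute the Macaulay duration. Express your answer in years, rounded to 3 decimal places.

A zero-coupon bond has a single cash flow at maturity, so its Macaulay duration equals its maturity: 2 years.
(Equivalently: 4 semi-annual periods ÷ 2 = 2 years.)

2.000 years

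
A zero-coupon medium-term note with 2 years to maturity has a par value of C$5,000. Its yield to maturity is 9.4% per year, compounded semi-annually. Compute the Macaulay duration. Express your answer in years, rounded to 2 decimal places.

2.00 years

A zero-coupon bond has a single cash flow at maturity, so its Macaulay duration equals its maturity: 2 years.
(Equivalently: 4 semi-annual periods ÷ 2 = 2 years.)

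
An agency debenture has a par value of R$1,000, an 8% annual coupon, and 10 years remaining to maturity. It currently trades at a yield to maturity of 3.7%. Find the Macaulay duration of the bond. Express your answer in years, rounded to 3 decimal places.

Periodic yield y = 0.037. Discount each cash flow and weight by its year:
  t   CF        PV=CF/(1+0.037)^t    t·PV
  1        80.00        77.1456        77.1456
  2        80.00        74.3931       148.7861
  3        80.00        71.7387       215.2162
  4        80.00        69.1791       276.7164
  5        80.00        66.7108       333.5540
  6        80.00        64.3306       385.9835
  7        80.00        62.0353       434.2469
  8        80.00        59.8219       478.5749
  9        80.00        57.6874       519.1869
  10    1,080.00       750.9935     7,509.9352
  Σ                  1,354.0360    10,379.3458
Price P = Σ PV = 1,354.0360.
Macaulay duration = Σ(t·PV) / P = 10,379.3458 / 1,354.0360 = 7.66549 years.

7.665 years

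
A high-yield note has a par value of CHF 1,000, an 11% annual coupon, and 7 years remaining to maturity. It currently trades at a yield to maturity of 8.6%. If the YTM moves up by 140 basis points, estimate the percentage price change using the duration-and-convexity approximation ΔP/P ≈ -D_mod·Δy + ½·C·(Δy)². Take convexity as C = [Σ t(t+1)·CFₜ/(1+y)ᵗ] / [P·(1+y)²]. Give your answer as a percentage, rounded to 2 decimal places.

With y = 0.086:
  t   CF        PV=CF/(1+0.086)^t    t·PV        t(t+1)·PV
  1       110.00       101.2891       101.2891         202.5783
  2       110.00        93.2681       186.5362         559.6085
  3       110.00        85.8822       257.6466       1,030.5865
  4       110.00        79.0812       316.3249       1,581.6245
  5       110.00        72.8188       364.0940       2,184.5642
  6       110.00        67.0523       402.3139       2,816.1970
  7     1,110.00       623.0375     4,361.2626      34,890.1012
  Σ                  1,122.4293     5,989.4674      43,265.2601
P = 1,122.4293; D_Mac = 5.33616 yrs; D_mod = 4.91360 yrs; C = 32.68291.
Duration effect: -4.91360 × (+0.014) = -0.068790
Convexity effect: 0.5 × 32.68291 × (0.014)² = +0.0032029
ΔP/P ≈ -0.068790 + 0.0032029 = -0.065587 = -6.5587%.

-6.56%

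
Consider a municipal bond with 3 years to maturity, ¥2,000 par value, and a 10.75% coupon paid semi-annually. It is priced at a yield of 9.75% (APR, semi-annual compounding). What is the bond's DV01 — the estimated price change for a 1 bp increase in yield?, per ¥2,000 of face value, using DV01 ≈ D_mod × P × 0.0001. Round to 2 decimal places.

¥0.52

Periodic yield y = 0.04875.
  t   CF        PV=CF/(1+0.04875)^t    t·PV
  1       107.50       102.5030       102.5030
  2       107.50        97.7382       195.4765
  3       107.50        93.1950       279.5850
  4       107.50        88.8629       355.4517
  5       107.50        84.7322       423.6611
  6     2,107.50     1,583.9291     9,503.5747
  Σ                  2,050.9605    10,860.2519
P = 2,050.9605; D_Mac = 5.29520 half-year periods = 2.64760 yrs; D_mod = 2.52453 yrs.
DV01 ≈ 2.52453 × 2,050.9605 × 0.0001 = 0.517771.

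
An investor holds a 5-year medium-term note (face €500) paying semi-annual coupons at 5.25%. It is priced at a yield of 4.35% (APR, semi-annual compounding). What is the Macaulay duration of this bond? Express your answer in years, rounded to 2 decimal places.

4.47 years

Periodic yield y = 0.02175. Discount each cash flow and weight by its period:
  t   CF        PV=CF/(1+0.02175)^t    t·PV
  1       13.125        12.8456        12.8456
  2       13.125        12.5722        25.1443
  3       13.125        12.3045        36.9136
  4       13.125        12.0426        48.1705
  5       13.125        11.7863        58.9313
  6       13.125        11.5354        69.2122
  7       13.125        11.2898        79.0287
  8       13.125        11.0495        88.3959
  9       13.125        10.8143        97.3285
  10     513.125       413.7869     4,137.8687
  Σ                    520.0270     4,653.8394
Price P = Σ PV = 520.0270.
Macaulay duration = Σ(t·PV) / P = 4,653.8394 / 520.0270 = 8.94923 half-year periods.
In years: 8.94923 / 2 = 4.47461 years.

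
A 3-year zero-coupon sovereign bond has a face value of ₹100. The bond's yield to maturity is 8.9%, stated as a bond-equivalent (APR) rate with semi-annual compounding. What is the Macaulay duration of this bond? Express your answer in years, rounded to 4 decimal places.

3.0000 years

A zero-coupon bond has a single cash flow at maturity, so its Macaulay duration equals its maturity: 3 years.
(Equivalently: 6 semi-annual periods ÷ 2 = 3 years.)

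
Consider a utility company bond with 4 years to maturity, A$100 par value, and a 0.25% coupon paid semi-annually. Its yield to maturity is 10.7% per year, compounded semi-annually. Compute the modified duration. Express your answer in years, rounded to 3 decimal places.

Periodic yield y = 0.0535. First find Macaulay duration:
  t   CF        PV=CF/(1+0.0535)^t    t·PV
  1        0.125         0.1187         0.1187
  2        0.125         0.1126         0.2253
  3        0.125         0.1069         0.3207
  4        0.125         0.1015         0.4059
  5        0.125         0.0963         0.4816
  6        0.125         0.0914         0.5486
  7        0.125         0.0868         0.6075
  8      100.125        65.9882       527.9055
  Σ                     66.7024       530.6138
P = 66.7024; Macaulay duration = 530.6138 / 66.7024 = 7.95494 half-year periods = 3.97747 years.
Modified duration = D_Mac / (1 + y) = 3.97747 / 1.0535 = 3.77548 years.

3.775 years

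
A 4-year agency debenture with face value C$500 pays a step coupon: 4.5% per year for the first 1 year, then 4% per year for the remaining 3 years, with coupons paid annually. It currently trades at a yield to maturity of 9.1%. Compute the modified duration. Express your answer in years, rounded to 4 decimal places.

3.4243 years

Periodic yield y = 0.091. First find Macaulay duration:
  t   CF        PV=CF/(1+0.091)^t    t·PV
  1        22.50        20.6233        20.6233
  2        20.00        16.8028        33.6055
  3        20.00        15.4012        46.2037
  4       520.00       367.0323     1,468.1294
  Σ                    419.8596     1,568.5619
P = 419.8596; Macaulay duration = 1,568.5619 / 419.8596 = 3.73592 years.
Modified duration = D_Mac / (1 + y) = 3.73592 / 1.091 = 3.42431 years.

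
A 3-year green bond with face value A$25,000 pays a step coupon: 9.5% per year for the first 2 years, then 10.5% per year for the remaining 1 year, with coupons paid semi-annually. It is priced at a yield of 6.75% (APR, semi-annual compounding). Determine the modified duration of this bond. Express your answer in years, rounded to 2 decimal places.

2.61 years

Periodic yield y = 0.03375. First find Macaulay duration:
  t   CF        PV=CF/(1+0.03375)^t    t·PV
  1     1,187.50     1,148.7304     1,148.7304
  2     1,187.50     1,111.2265     2,222.4529
  3     1,187.50     1,074.9470     3,224.8410
  4     1,187.50     1,039.8520     4,159.4080
  5     1,312.50     1,111.7873     5,558.9364
  6    26,312.50    21,561.0039   129,366.0233
  Σ                 27,047.5470   145,680.3919
P = 27,047.5470; Macaulay duration = 145,680.3919 / 27,047.5470 = 5.38609 half-year periods = 2.69304 years.
Modified duration = D_Mac / (1 + y) = 2.69304 / 1.03375 = 2.60512 years.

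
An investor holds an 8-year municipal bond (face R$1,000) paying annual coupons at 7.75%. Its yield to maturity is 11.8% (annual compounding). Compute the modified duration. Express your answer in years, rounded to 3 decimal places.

Periodic yield y = 0.118. First find Macaulay duration:
  t   CF        PV=CF/(1+0.118)^t    t·PV
  1        77.50        69.3202        69.3202
  2        77.50        62.0038       124.0075
  3        77.50        55.4595       166.3786
  4        77.50        49.6060       198.4241
  5        77.50        44.3703       221.8517
  6        77.50        39.6872       238.1234
  7        77.50        35.4984       248.4890
  8     1,077.50       441.4514     3,531.6108
  Σ                    797.3969     4,798.2054
P = 797.3969; Macaulay duration = 4,798.2054 / 797.3969 = 6.01734 years.
Modified duration = D_Mac / (1 + y) = 6.01734 / 1.118 = 5.38223 years.

5.382 years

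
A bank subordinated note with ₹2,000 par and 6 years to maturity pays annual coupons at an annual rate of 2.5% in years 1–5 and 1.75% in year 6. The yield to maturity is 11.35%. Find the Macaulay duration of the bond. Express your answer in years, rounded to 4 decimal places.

Periodic yield y = 0.1135. Discount each cash flow and weight by its year:
  t   CF        PV=CF/(1+0.1135)^t    t·PV
  1        50.00        44.9035        44.9035
  2        50.00        40.3264        80.6528
  3        50.00        36.2159       108.6477
  4        50.00        32.5244       130.0975
  5        50.00        29.2091       146.0457
  6     2,035.00     1,067.6357     6,405.8142
  Σ                  1,250.8150     6,916.1615
Price P = Σ PV = 1,250.8150.
Macaulay duration = Σ(t·PV) / P = 6,916.1615 / 1,250.8150 = 5.52932 years.

5.5293 years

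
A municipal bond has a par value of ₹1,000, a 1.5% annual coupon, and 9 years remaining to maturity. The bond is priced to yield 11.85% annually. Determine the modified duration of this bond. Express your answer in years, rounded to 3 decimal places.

Periodic yield y = 0.1185. First find Macaulay duration:
  t   CF        PV=CF/(1+0.1185)^t    t·PV
  1        15.00        13.4108        13.4108
  2        15.00        11.9900        23.9800
  3        15.00        10.7197        32.1591
  4        15.00         9.5840        38.3360
  5        15.00         8.5686        42.8431
  6        15.00         7.6608        45.9649
  7        15.00         6.8492        47.9443
  8        15.00         6.1236        48.9884
  9     1,015.00       370.4607     3,334.1463
  Σ                    445.3674     3,627.7732
P = 445.3674; Macaulay duration = 3,627.7732 / 445.3674 = 8.14557 years.
Modified duration = D_Mac / (1 + y) = 8.14557 / 1.1185 = 7.28259 years.

7.283 years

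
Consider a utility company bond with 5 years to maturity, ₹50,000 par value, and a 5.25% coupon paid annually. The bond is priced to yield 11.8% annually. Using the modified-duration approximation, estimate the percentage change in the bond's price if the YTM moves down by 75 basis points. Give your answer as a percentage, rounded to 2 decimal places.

+2.98%

Periodic yield y = 0.118. Modified duration first:
  t   CF        PV=CF/(1+0.118)^t    t·PV
  1     2,625.00     2,347.9428     2,347.9428
  2     2,625.00     2,100.1277     4,200.2554
  3     2,625.00     1,878.4684     5,635.4052
  4     2,625.00     1,680.2043     6,720.8172
  5    52,625.00    30,128.8872   150,644.4359
  Σ                 38,135.6303   169,548.8565
P = 38,135.6303; D_Mac = 4.44594 yrs; D_mod = 4.44594/(1+0.118) = 3.97669 yrs.
ΔP/P ≈ -D_mod · Δy = -3.97669 × (-0.0075) = +0.029825 = +2.9825%.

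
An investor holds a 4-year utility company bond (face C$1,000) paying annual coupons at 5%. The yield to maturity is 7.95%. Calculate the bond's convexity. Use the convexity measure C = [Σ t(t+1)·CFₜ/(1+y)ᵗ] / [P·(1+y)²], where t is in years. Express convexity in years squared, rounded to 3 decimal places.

15.496

With y = 0.0795:
  t   CF        PV=CF/(1+0.0795)^t    t·PV        t(t+1)·PV
  1        50.00        46.3177        46.3177          92.6355
  2        50.00        42.9067        85.8133         257.4400
  3        50.00        39.7468       119.2404         476.9615
  4     1,050.00       773.2122     3,092.8489      15,464.2445
  Σ                    902.1834     3,344.2203      16,291.2814
P = 902.1834.
Convexity = Σ t(t+1)·PV / [P·(1+y)²] = 16,291.2814 / (902.1834 × 1.165320) = 15.49584.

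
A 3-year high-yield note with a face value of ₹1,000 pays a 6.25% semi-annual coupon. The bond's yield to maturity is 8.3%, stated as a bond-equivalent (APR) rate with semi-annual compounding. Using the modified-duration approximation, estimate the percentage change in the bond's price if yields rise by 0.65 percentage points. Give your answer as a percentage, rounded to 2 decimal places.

-1.73%

Periodic yield y = 0.0415. Modified duration first:
  t   CF        PV=CF/(1+0.0415)^t    t·PV
  1        31.25        30.0048        30.0048
  2        31.25        28.8092        57.6184
  3        31.25        27.6613        82.9838
  4        31.25        26.5591       106.2363
  5        31.25        25.5008       127.5040
  6     1,031.25       807.9943     4,847.9660
  Σ                    946.5295     5,252.3133
P = 946.5295; D_Mac = 5.54902 half-year periods = 2.77451 yrs; D_mod = 2.77451/(1+0.0415) = 2.66396 yrs.
ΔP/P ≈ -D_mod · Δy = -2.66396 × (+0.0065) = -0.017316 = -1.7316%.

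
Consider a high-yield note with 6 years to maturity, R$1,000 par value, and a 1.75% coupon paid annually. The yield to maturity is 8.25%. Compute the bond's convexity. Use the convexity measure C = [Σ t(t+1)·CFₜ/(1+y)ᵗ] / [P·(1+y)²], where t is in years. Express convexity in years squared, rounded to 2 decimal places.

With y = 0.0825:
  t   CF        PV=CF/(1+0.0825)^t    t·PV        t(t+1)·PV
  1        17.50        16.1663        16.1663          32.3326
  2        17.50        14.9342        29.8684          89.6053
  3        17.50        13.7960        41.3881         165.5524
  4        17.50        12.7446        50.9784         254.8921
  5        17.50        11.7733        58.8665         353.1993
  6     1,017.50       632.3638     3,794.1827      26,559.2788
  Σ                    701.7782     3,991.4505      27,454.8605
P = 701.7782.
Convexity = Σ t(t+1)·PV / [P·(1+y)²] = 27,454.8605 / (701.7782 × 1.171806) = 33.38593.

33.39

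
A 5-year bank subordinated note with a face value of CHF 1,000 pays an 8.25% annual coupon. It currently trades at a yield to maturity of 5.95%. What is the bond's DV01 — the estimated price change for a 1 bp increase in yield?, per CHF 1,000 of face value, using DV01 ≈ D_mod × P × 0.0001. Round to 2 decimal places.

CHF 0.45

Periodic yield y = 0.0595.
  t   CF        PV=CF/(1+0.0595)^t    t·PV
  1        82.50        77.8669        77.8669
  2        82.50        73.4940       146.9880
  3        82.50        69.3667       208.1001
  4        82.50        65.4712       261.8847
  5     1,082.50       810.8175     4,054.0874
  Σ                  1,097.0163     4,748.9271
P = 1,097.0163; D_Mac = 4.32895 yrs; D_mod = 4.08584 yrs.
DV01 ≈ 4.08584 × 1,097.0163 × 0.0001 = 0.448223.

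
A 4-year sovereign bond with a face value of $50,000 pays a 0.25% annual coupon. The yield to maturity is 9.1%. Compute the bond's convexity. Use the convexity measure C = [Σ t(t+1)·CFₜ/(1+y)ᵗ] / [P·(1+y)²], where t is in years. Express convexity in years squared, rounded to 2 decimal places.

With y = 0.091:
  t   CF        PV=CF/(1+0.091)^t    t·PV        t(t+1)·PV
  1       125.00       114.5738       114.5738         229.1476
  2       125.00       105.0172       210.0344         630.1033
  3       125.00        96.2578       288.7733       1,155.0931
  4    50,125.00    35,379.8008   141,519.2032     707,596.0159
  Σ                 35,695.6496   142,132.5847     709,610.3599
P = 35,695.6496.
Convexity = Σ t(t+1)·PV / [P·(1+y)²] = 709,610.3599 / (35,695.6496 × 1.190281) = 16.70149.

16.70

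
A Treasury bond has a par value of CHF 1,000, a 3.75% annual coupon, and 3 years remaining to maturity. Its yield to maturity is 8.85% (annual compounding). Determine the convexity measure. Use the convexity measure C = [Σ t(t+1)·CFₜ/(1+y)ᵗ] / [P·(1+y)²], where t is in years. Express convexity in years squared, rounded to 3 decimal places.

With y = 0.0885:
  t   CF        PV=CF/(1+0.0885)^t    t·PV        t(t+1)·PV
  1        37.50        34.4511        34.4511          68.9022
  2        37.50        31.6501        63.3001         189.9003
  3     1,037.50       804.4569     2,413.3708       9,653.4833
  Σ                    870.5581     2,511.1220       9,912.2858
P = 870.5581.
Convexity = Σ t(t+1)·PV / [P·(1+y)²] = 9,912.2858 / (870.5581 × 1.184832) = 9.60991.

9.610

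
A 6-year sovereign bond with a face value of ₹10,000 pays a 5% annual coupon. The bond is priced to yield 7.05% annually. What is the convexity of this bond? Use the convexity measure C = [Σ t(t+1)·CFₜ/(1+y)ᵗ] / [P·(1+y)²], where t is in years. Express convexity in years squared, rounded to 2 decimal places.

30.92

With y = 0.0705:
  t   CF        PV=CF/(1+0.0705)^t    t·PV        t(t+1)·PV
  1       500.00       467.0715       467.0715         934.1429
  2       500.00       436.3115       872.6230       2,617.8690
  3       500.00       407.5773     1,222.7319       4,890.9276
  4       500.00       380.7355     1,522.9418       7,614.7090
  5       500.00       355.6613     1,778.3066      10,669.8399
  6    10,500.00     6,977.0088    41,862.0527     293,034.3686
  Σ                  9,024.3658    47,725.7275     319,761.8571
P = 9,024.3658.
Convexity = Σ t(t+1)·PV / [P·(1+y)²] = 319,761.8571 / (9,024.3658 × 1.145970) = 30.91980.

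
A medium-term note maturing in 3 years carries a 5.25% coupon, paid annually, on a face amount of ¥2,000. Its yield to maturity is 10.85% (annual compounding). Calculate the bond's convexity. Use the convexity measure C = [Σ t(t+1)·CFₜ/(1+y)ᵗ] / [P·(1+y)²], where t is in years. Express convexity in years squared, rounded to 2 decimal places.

9.08

With y = 0.1085:
  t   CF        PV=CF/(1+0.1085)^t    t·PV        t(t+1)·PV
  1       105.00        94.7226        94.7226         189.4452
  2       105.00        85.4511       170.9023         512.7069
  3     2,105.00     1,545.4146     4,636.2438      18,544.9751
  Σ                  1,725.5883     4,901.8687      19,247.1272
P = 1,725.5883.
Convexity = Σ t(t+1)·PV / [P·(1+y)²] = 19,247.1272 / (1,725.5883 × 1.228772) = 9.07731.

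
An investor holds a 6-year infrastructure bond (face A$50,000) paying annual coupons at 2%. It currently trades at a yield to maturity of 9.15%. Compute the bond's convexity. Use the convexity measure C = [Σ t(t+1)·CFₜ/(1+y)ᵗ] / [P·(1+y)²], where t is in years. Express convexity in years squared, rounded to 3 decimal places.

32.462

With y = 0.0915:
  t   CF        PV=CF/(1+0.0915)^t    t·PV        t(t+1)·PV
  1     1,000.00       916.1704       916.1704       1,832.3408
  2     1,000.00       839.3682     1,678.7364       5,036.2093
  3     1,000.00       769.0043     2,307.0130       9,228.0518
  4     1,000.00       704.5390     2,818.1560      14,090.7800
  5     1,000.00       645.4778     3,227.3889      19,364.3335
  6    51,000.00    30,159.7499   180,958.4994   1,266,709.4958
  Σ                 34,034.3096   191,905.9641   1,316,261.2114
P = 34,034.3096.
Convexity = Σ t(t+1)·PV / [P·(1+y)²] = 1,316,261.2114 / (34,034.3096 × 1.191372) = 32.46218.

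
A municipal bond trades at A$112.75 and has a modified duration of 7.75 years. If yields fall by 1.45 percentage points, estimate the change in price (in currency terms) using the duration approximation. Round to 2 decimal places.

+A$12.67

Duration approximation: ΔP/P ≈ -D_mod · Δy = -7.75 × (-0.0145) = +0.112375.
ΔP ≈ 112.75 × (+0.112375) = +12.67028125.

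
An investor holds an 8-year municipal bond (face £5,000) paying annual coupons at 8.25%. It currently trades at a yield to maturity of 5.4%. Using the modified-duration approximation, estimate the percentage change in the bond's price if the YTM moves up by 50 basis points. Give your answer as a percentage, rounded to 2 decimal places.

-3.00%

Periodic yield y = 0.054. Modified duration first:
  t   CF        PV=CF/(1+0.054)^t    t·PV
  1       412.50       391.3662       391.3662
  2       412.50       371.3152       742.6304
  3       412.50       352.2915     1,056.8744
  4       412.50       334.2424     1,336.9695
  5       412.50       317.1180     1,585.5900
  6       412.50       300.8710     1,805.2258
  7       412.50       285.4563     1,998.1943
  8     5,412.50     3,553.6367    28,429.0933
  Σ                  5,906.2972    37,345.9440
P = 5,906.2972; D_Mac = 6.32307 yrs; D_mod = 6.32307/(1+0.054) = 5.99912 yrs.
ΔP/P ≈ -D_mod · Δy = -5.99912 × (+0.005) = -0.029996 = -2.9996%.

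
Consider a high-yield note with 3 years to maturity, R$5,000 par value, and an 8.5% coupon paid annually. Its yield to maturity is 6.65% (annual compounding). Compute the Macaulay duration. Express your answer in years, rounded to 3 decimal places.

2.777 years

Periodic yield y = 0.0665. Discount each cash flow and weight by its year:
  t   CF        PV=CF/(1+0.0665)^t    t·PV
  1       425.00       398.4998       398.4998
  2       425.00       373.6519       747.3038
  3     5,425.00     4,472.1583    13,416.4748
  Σ                  5,244.3099    14,562.2783
Price P = Σ PV = 5,244.3099.
Macaulay duration = Σ(t·PV) / P = 14,562.2783 / 5,244.3099 = 2.77678 years.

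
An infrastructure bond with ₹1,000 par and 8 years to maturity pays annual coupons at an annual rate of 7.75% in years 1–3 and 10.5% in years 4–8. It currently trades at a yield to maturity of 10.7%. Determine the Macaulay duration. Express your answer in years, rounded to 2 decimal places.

6.06 years

Periodic yield y = 0.107. Discount each cash flow and weight by its year:
  t   CF        PV=CF/(1+0.107)^t    t·PV
  1        77.50        70.0090        70.0090
  2        77.50        63.2421       126.4843
  3        77.50        57.1293       171.3879
  4       105.00        69.9196       279.6783
  5       105.00        63.1613       315.8066
  6       105.00        57.0563       342.3378
  7       105.00        51.5414       360.7896
  8     1,105.00       489.9833     3,919.8667
  Σ                    922.0424     5,586.3601
Price P = Σ PV = 922.0424.
Macaulay duration = Σ(t·PV) / P = 5,586.3601 / 922.0424 = 6.05868 years.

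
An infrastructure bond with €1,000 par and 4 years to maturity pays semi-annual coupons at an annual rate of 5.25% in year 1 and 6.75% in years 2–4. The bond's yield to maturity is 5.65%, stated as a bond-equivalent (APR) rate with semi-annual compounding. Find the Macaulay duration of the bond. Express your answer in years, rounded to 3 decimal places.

Periodic yield y = 0.02825. Discount each cash flow and weight by its period:
  t   CF        PV=CF/(1+0.02825)^t    t·PV
  1        26.25        25.5288        25.5288
  2        26.25        24.8274        49.6549
  3        33.75        31.0440        93.1320
  4        33.75        30.1911       120.7644
  5        33.75        29.3616       146.8082
  6        33.75        28.5550       171.3297
  7        33.75        27.7704       194.3931
  8     1,033.75       827.2290     6,617.8324
  Σ                  1,024.5074     7,419.4434
Price P = Σ PV = 1,024.5074.
Macaulay duration = Σ(t·PV) / P = 7,419.4434 / 1,024.5074 = 7.24196 half-year periods.
In years: 7.24196 / 2 = 3.62098 years.

3.621 years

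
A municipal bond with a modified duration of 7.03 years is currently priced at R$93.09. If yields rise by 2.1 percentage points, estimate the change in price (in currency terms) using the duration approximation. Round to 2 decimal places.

Duration approximation: ΔP/P ≈ -D_mod · Δy = -7.03 × (+0.021) = -0.147630.
ΔP ≈ 93.09 × (-0.147630) = -13.7428767.

-R$13.74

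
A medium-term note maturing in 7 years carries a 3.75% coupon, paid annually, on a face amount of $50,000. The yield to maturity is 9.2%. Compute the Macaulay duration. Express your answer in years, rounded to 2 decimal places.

Periodic yield y = 0.092. Discount each cash flow and weight by its year:
  t   CF        PV=CF/(1+0.092)^t    t·PV
  1     1,875.00     1,717.0330     1,717.0330
  2     1,875.00     1,572.3745     3,144.7490
  3     1,875.00     1,439.9034     4,319.7102
  4     1,875.00     1,318.5929     5,274.3714
  5     1,875.00     1,207.5026     6,037.5131
  6     1,875.00     1,105.7716     6,634.6298
  7    51,875.00    28,015.5815   196,109.0705
  Σ                 36,376.7595   223,237.0769
Price P = Σ PV = 36,376.7595.
Macaulay duration = Σ(t·PV) / P = 223,237.0769 / 36,376.7595 = 6.13680 years.

6.14 years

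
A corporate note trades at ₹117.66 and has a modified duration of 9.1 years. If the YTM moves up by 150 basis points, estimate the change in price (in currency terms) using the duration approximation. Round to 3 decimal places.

Duration approximation: ΔP/P ≈ -D_mod · Δy = -9.1 × (+0.015) = -0.136500.
ΔP ≈ 117.66 × (-0.136500) = -16.06059.

-₹16.061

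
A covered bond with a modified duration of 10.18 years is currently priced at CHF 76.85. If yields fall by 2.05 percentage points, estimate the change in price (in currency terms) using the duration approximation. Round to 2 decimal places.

Duration approximation: ΔP/P ≈ -D_mod · Δy = -10.18 × (-0.0205) = +0.208690.
ΔP ≈ 76.85 × (+0.208690) = +16.0378265.

+CHF 16.04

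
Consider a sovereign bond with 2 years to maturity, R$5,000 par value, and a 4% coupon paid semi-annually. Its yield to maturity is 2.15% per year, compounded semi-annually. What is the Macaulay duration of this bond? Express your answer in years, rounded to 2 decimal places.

1.94 years

Periodic yield y = 0.01075. Discount each cash flow and weight by its period:
  t   CF        PV=CF/(1+0.01075)^t    t·PV
  1       100.00        98.9364        98.9364
  2       100.00        97.8842       195.7684
  3       100.00        96.8431       290.5293
  4     5,100.00     4,886.4693    19,545.8773
  Σ                  5,180.1330    20,131.1114
Price P = Σ PV = 5,180.1330.
Macaulay duration = Σ(t·PV) / P = 20,131.1114 / 5,180.1330 = 3.88622 half-year periods.
In years: 3.88622 / 2 = 1.94311 years.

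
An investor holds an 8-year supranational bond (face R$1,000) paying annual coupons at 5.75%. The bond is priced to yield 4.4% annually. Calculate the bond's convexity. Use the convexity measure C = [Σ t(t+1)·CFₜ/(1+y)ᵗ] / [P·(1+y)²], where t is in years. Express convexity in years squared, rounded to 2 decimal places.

51.87

With y = 0.044:
  t   CF        PV=CF/(1+0.044)^t    t·PV        t(t+1)·PV
  1        57.50        55.0766        55.0766         110.1533
  2        57.50        52.7554       105.5108         316.5323
  3        57.50        50.5320       151.5960         606.3838
  4        57.50        48.4023       193.6091         968.0457
  5        57.50        46.3623       231.8117       1,390.8702
  6        57.50        44.4084       266.4502       1,865.1516
  7        57.50        42.5368       297.7573       2,382.0583
  8     1,057.50       749.3356     5,994.6851      53,952.1658
  Σ                  1,089.4094     7,296.4968      61,591.3610
P = 1,089.4094.
Convexity = Σ t(t+1)·PV / [P·(1+y)²] = 61,591.3610 / (1,089.4094 × 1.089936) = 51.87137.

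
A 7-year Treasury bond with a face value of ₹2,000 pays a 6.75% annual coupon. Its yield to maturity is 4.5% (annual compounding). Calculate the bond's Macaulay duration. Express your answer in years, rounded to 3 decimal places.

5.885 years

Periodic yield y = 0.045. Discount each cash flow and weight by its year:
  t   CF        PV=CF/(1+0.045)^t    t·PV
  1       135.00       129.1866       129.1866
  2       135.00       123.6235       247.2471
  3       135.00       118.3000       354.9001
  4       135.00       113.2058       452.8231
  5       135.00       108.3309       541.6545
  6       135.00       103.6659       621.9955
  7     2,135.00     1,568.8588    10,982.0113
  Σ                  2,265.1715    13,329.8182
Price P = Σ PV = 2,265.1715.
Macaulay duration = Σ(t·PV) / P = 13,329.8182 / 2,265.1715 = 5.88468 years.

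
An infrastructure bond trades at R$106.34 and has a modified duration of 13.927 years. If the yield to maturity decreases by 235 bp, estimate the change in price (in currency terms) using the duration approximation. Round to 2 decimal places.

Duration approximation: ΔP/P ≈ -D_mod · Δy = -13.927 × (-0.0235) = +0.3272845.
ΔP ≈ 106.34 × (+0.3272845) = +34.80343373.

+R$34.80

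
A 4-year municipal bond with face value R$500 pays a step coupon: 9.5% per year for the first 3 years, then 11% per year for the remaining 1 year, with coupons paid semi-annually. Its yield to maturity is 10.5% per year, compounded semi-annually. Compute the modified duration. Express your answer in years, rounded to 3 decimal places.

3.242 years

Periodic yield y = 0.0525. First find Macaulay duration:
  t   CF        PV=CF/(1+0.0525)^t    t·PV
  1        23.75        22.5653        22.5653
  2        23.75        21.4397        42.8795
  3        23.75        20.3703        61.1109
  4        23.75        19.3542        77.4168
  5        23.75        18.3888        91.9439
  6        23.75        17.4715       104.8292
  7        27.50        19.2211       134.5476
  8       527.50       350.3044     2,802.4354
  Σ                    489.1154     3,337.7286
P = 489.1154; Macaulay duration = 3,337.7286 / 489.1154 = 6.82401 half-year periods = 3.41201 years.
Modified duration = D_Mac / (1 + y) = 3.41201 / 1.0525 = 3.24181 years.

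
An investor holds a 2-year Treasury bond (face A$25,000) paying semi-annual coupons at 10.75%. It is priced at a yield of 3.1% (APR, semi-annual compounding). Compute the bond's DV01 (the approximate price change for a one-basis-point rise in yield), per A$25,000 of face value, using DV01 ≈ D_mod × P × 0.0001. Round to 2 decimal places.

A$5.26

Periodic yield y = 0.0155.
  t   CF        PV=CF/(1+0.0155)^t    t·PV
  1     1,343.75     1,323.2398     1,323.2398
  2     1,343.75     1,303.0426     2,606.0852
  3     1,343.75     1,283.1537     3,849.4612
  4    26,343.75    24,771.8183    99,087.2731
  Σ                 28,681.2544   106,866.0593
P = 28,681.2544; D_Mac = 3.72599 half-year periods = 1.86299 yrs; D_mod = 1.83456 yrs.
DV01 ≈ 1.83456 × 28,681.2544 × 0.0001 = 5.261746.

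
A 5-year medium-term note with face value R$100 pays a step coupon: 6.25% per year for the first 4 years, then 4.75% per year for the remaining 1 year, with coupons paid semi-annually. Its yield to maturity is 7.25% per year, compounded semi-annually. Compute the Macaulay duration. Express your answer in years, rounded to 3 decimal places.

4.350 years

Periodic yield y = 0.03625. Discount each cash flow and weight by its period:
  t   CF        PV=CF/(1+0.03625)^t    t·PV
  1        3.125         3.0157         3.0157
  2        3.125         2.9102         5.8204
  3        3.125         2.8084         8.4252
  4        3.125         2.7101        10.8406
  5        3.125         2.6153        13.0767
  6        3.125         2.5238        15.1431
  7        3.125         2.4356        17.0489
  8        3.125         2.3504        18.8028
  9        2.375         1.7238        15.5141
  10     102.375        71.7048       717.0484
  Σ                     94.7981       824.7357
Price P = Σ PV = 94.7981.
Macaulay duration = Σ(t·PV) / P = 824.7357 / 94.7981 = 8.69992 half-year periods.
In years: 8.69992 / 2 = 4.34996 years.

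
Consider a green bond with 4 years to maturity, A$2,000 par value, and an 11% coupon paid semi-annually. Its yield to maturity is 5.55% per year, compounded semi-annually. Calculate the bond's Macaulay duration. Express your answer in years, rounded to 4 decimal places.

3.4048 years

Periodic yield y = 0.02775. Discount each cash flow and weight by its period:
  t   CF        PV=CF/(1+0.02775)^t    t·PV
  1       110.00       107.0299       107.0299
  2       110.00       104.1400       208.2801
  3       110.00       101.3282       303.9845
  4       110.00        98.5922       394.3690
  5       110.00        95.9302       479.6509
  6       110.00        93.3400       560.0400
  7       110.00        90.8197       635.7382
  8     2,110.00     1,695.0502    13,560.4018
  Σ                  2,386.2305    16,249.4944
Price P = Σ PV = 2,386.2305.
Macaulay duration = Σ(t·PV) / P = 16,249.4944 / 2,386.2305 = 6.80969 half-year periods.
In years: 6.80969 / 2 = 3.40485 years.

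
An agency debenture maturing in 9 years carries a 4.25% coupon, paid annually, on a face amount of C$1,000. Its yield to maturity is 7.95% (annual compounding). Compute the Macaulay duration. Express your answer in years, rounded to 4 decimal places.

7.4399 years

Periodic yield y = 0.0795. Discount each cash flow and weight by its year:
  t   CF        PV=CF/(1+0.0795)^t    t·PV
  1        42.50        39.3701        39.3701
  2        42.50        36.4707        72.9413
  3        42.50        33.7848       101.3543
  4        42.50        31.2967       125.1867
  5        42.50        28.9918       144.9592
  6        42.50        26.8567       161.1403
  7        42.50        24.8789       174.1520
  8        42.50        23.0466       184.3732
  9     1,042.50       523.6875     4,713.1879
  Σ                    768.3838     5,716.6650
Price P = Σ PV = 768.3838.
Macaulay duration = Σ(t·PV) / P = 5,716.6650 / 768.3838 = 7.43986 years.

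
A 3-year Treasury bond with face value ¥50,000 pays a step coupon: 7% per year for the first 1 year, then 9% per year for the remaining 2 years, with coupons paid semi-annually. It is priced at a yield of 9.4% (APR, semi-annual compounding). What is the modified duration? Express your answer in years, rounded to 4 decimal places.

Periodic yield y = 0.047. First find Macaulay duration:
  t   CF        PV=CF/(1+0.047)^t    t·PV
  1     1,750.00     1,671.4422     1,671.4422
  2     1,750.00     1,596.4109     3,192.8218
  3     2,250.00     1,960.3900     5,881.1699
  4     2,250.00     1,872.3878     7,489.5510
  5     2,250.00     1,788.3360     8,941.6798
  6    52,250.00    39,664.8855   237,989.3129
  Σ                 48,553.8523   265,165.9776
P = 48,553.8523; Macaulay duration = 265,165.9776 / 48,553.8523 = 5.46128 half-year periods = 2.73064 years.
Modified duration = D_Mac / (1 + y) = 2.73064 / 1.047 = 2.60806 years.

2.6081 years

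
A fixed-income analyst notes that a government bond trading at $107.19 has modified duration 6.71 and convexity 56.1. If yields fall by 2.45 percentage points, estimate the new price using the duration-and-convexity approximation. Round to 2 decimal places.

Duration effect: -D_mod·Δy = -6.71 × (-0.0245) = +0.164395
Convexity effect: ½·C·(Δy)² = 0.5 × 56.1 × (-0.0245)² = +0.0168370125
ΔP/P ≈ +0.164395 + 0.0168370125 = +0.1812320125
New price ≈ 107.19 × (1 + 0.1812320125) = 126.616259419875.

$126.62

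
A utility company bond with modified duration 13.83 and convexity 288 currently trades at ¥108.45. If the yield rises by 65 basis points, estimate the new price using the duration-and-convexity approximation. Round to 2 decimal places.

Duration effect: -D_mod·Δy = -13.83 × (+0.0065) = -0.089895
Convexity effect: ½·C·(Δy)² = 0.5 × 288 × (0.0065)² = +0.0060840
ΔP/P ≈ -0.089895 + 0.0060840 = -0.083811
New price ≈ 108.45 × (1 - 0.083811) = 99.36069705.

¥99.36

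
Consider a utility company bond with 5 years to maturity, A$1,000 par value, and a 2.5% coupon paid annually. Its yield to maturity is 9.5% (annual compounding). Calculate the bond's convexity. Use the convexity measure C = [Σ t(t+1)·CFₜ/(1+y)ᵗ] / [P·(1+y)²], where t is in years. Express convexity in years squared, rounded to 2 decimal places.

23.13

With y = 0.095:
  t   CF        PV=CF/(1+0.095)^t    t·PV        t(t+1)·PV
  1        25.00        22.8311        22.8311          45.6621
  2        25.00        20.8503        41.7005         125.1016
  3        25.00        19.0413        57.1240         228.4962
  4        25.00        17.3894        69.5574         347.7871
  5     1,025.00       651.1084     3,255.5418      19,533.2507
  Σ                    731.2204     3,446.7549      20,280.2978
P = 731.2204.
Convexity = Σ t(t+1)·PV / [P·(1+y)²] = 20,280.2978 / (731.2204 × 1.199025) = 23.13118.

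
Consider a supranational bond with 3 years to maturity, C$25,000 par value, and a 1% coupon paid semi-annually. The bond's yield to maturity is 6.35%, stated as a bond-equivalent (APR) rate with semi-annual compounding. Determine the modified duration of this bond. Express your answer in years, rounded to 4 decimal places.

Periodic yield y = 0.03175. First find Macaulay duration:
  t   CF        PV=CF/(1+0.03175)^t    t·PV
  1       125.00       121.1534       121.1534
  2       125.00       117.4251       234.8503
  3       125.00       113.8116       341.4348
  4       125.00       110.3093       441.2372
  5       125.00       106.9148       534.5738
  6    25,125.00    20,828.5581   124,971.3483
  Σ                 21,398.1722   126,644.5977
P = 21,398.1722; Macaulay duration = 126,644.5977 / 21,398.1722 = 5.91848 half-year periods = 2.95924 years.
Modified duration = D_Mac / (1 + y) = 2.95924 / 1.03175 = 2.86817 years.

2.8682 years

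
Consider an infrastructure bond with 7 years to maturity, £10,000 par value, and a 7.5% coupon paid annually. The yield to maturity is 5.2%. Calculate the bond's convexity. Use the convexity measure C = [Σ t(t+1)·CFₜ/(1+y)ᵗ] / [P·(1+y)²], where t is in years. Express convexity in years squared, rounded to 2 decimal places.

With y = 0.052:
  t   CF        PV=CF/(1+0.052)^t    t·PV        t(t+1)·PV
  1       750.00       712.9278       712.9278       1,425.8555
  2       750.00       677.6880     1,355.3760       4,066.1279
  3       750.00       644.1901     1,932.5703       7,730.2812
  4       750.00       612.3480     2,449.3920      12,246.9600
  5       750.00       582.0798     2,910.3992      17,462.3955
  6       750.00       553.3078     3,319.8470      23,238.9293
  7    10,750.00     7,538.7317    52,771.1217     422,168.9735
  Σ                 11,321.2732    65,451.6340     488,339.5229
P = 11,321.2732.
Convexity = Σ t(t+1)·PV / [P·(1+y)²] = 488,339.5229 / (11,321.2732 × 1.106704) = 38.97581.

38.98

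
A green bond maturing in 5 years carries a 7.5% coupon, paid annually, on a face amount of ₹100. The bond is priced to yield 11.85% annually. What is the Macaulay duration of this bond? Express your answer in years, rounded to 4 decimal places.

Periodic yield y = 0.1185. Discount each cash flow and weight by its year:
  t   CF        PV=CF/(1+0.1185)^t    t·PV
  1         7.50         6.7054         6.7054
  2         7.50         5.9950        11.9900
  3         7.50         5.3599        16.0796
  4         7.50         4.7920        19.1680
  5       107.50        61.4085       307.0425
  Σ                     84.2608       360.9855
Price P = Σ PV = 84.2608.
Macaulay duration = Σ(t·PV) / P = 360.9855 / 84.2608 = 4.28415 years.

4.2841 years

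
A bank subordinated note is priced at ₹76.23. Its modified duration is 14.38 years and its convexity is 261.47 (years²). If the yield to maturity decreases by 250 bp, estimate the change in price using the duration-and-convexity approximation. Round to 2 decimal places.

Duration effect: -D_mod·Δy = -14.38 × (-0.025) = +0.359500
Convexity effect: ½·C·(Δy)² = 0.5 × 261.47 × (-0.025)² = +0.081709375
ΔP/P ≈ +0.359500 + 0.081709375 = +0.441209375
ΔP ≈ 76.23 × (+0.441209375) = +33.63339065625.

+₹33.63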